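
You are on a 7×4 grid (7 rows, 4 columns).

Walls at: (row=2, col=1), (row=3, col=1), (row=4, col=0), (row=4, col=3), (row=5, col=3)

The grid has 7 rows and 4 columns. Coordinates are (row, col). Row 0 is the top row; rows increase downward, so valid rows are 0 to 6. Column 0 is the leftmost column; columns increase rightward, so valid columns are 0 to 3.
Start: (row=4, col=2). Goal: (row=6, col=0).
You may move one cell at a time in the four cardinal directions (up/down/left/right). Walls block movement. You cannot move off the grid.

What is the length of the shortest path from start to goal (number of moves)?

BFS from (row=4, col=2) until reaching (row=6, col=0):
  Distance 0: (row=4, col=2)
  Distance 1: (row=3, col=2), (row=4, col=1), (row=5, col=2)
  Distance 2: (row=2, col=2), (row=3, col=3), (row=5, col=1), (row=6, col=2)
  Distance 3: (row=1, col=2), (row=2, col=3), (row=5, col=0), (row=6, col=1), (row=6, col=3)
  Distance 4: (row=0, col=2), (row=1, col=1), (row=1, col=3), (row=6, col=0)  <- goal reached here
One shortest path (4 moves): (row=4, col=2) -> (row=4, col=1) -> (row=5, col=1) -> (row=5, col=0) -> (row=6, col=0)

Answer: Shortest path length: 4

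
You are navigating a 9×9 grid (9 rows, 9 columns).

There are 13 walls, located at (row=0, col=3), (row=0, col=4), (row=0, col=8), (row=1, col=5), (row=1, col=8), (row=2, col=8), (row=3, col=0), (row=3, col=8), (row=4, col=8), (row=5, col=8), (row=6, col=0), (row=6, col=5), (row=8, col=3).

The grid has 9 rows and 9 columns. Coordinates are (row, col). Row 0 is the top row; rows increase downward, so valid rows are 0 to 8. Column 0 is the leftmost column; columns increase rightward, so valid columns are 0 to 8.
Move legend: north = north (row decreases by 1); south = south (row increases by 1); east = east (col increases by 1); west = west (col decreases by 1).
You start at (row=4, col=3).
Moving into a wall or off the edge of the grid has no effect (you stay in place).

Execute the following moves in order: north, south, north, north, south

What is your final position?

Start: (row=4, col=3)
  north (north): (row=4, col=3) -> (row=3, col=3)
  south (south): (row=3, col=3) -> (row=4, col=3)
  north (north): (row=4, col=3) -> (row=3, col=3)
  north (north): (row=3, col=3) -> (row=2, col=3)
  south (south): (row=2, col=3) -> (row=3, col=3)
Final: (row=3, col=3)

Answer: Final position: (row=3, col=3)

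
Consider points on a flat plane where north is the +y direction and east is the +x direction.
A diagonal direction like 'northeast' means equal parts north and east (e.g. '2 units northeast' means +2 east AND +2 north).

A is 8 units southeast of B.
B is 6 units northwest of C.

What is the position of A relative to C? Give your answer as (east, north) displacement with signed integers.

Place C at the origin (east=0, north=0).
  B is 6 units northwest of C: delta (east=-6, north=+6); B at (east=-6, north=6).
  A is 8 units southeast of B: delta (east=+8, north=-8); A at (east=2, north=-2).
Therefore A relative to C: (east=2, north=-2).

Answer: A is at (east=2, north=-2) relative to C.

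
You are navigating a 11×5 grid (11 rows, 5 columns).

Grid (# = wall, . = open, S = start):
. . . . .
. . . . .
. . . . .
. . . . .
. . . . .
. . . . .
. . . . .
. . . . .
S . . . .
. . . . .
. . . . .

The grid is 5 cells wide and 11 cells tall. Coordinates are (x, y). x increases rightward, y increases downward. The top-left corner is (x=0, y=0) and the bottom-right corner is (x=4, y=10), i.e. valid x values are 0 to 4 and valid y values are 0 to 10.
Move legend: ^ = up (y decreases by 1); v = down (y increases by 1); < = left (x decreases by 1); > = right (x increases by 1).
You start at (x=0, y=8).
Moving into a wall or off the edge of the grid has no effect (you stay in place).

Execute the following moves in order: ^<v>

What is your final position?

Answer: Final position: (x=1, y=8)

Derivation:
Start: (x=0, y=8)
  ^ (up): (x=0, y=8) -> (x=0, y=7)
  < (left): blocked, stay at (x=0, y=7)
  v (down): (x=0, y=7) -> (x=0, y=8)
  > (right): (x=0, y=8) -> (x=1, y=8)
Final: (x=1, y=8)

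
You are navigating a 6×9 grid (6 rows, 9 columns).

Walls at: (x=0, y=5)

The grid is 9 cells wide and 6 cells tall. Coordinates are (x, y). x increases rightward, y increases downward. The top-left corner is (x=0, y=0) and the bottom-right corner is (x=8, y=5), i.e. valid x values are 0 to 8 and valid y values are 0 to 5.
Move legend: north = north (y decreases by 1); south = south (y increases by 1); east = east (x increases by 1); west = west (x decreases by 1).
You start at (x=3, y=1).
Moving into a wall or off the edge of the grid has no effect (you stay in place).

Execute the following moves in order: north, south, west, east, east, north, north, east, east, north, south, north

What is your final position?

Answer: Final position: (x=6, y=0)

Derivation:
Start: (x=3, y=1)
  north (north): (x=3, y=1) -> (x=3, y=0)
  south (south): (x=3, y=0) -> (x=3, y=1)
  west (west): (x=3, y=1) -> (x=2, y=1)
  east (east): (x=2, y=1) -> (x=3, y=1)
  east (east): (x=3, y=1) -> (x=4, y=1)
  north (north): (x=4, y=1) -> (x=4, y=0)
  north (north): blocked, stay at (x=4, y=0)
  east (east): (x=4, y=0) -> (x=5, y=0)
  east (east): (x=5, y=0) -> (x=6, y=0)
  north (north): blocked, stay at (x=6, y=0)
  south (south): (x=6, y=0) -> (x=6, y=1)
  north (north): (x=6, y=1) -> (x=6, y=0)
Final: (x=6, y=0)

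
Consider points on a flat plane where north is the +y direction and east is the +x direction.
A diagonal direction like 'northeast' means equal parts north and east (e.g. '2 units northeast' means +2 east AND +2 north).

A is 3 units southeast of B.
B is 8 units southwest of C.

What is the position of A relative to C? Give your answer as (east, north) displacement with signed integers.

Place C at the origin (east=0, north=0).
  B is 8 units southwest of C: delta (east=-8, north=-8); B at (east=-8, north=-8).
  A is 3 units southeast of B: delta (east=+3, north=-3); A at (east=-5, north=-11).
Therefore A relative to C: (east=-5, north=-11).

Answer: A is at (east=-5, north=-11) relative to C.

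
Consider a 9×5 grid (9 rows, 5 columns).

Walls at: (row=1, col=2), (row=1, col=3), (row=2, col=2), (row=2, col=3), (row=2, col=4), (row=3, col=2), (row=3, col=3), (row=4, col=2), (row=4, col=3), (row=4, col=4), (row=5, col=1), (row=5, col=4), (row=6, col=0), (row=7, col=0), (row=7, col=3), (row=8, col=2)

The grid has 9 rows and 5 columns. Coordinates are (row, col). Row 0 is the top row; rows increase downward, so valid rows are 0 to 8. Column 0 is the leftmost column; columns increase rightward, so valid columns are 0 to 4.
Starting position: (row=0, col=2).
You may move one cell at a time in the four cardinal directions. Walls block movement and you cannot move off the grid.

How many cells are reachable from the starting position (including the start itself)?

BFS flood-fill from (row=0, col=2):
  Distance 0: (row=0, col=2)
  Distance 1: (row=0, col=1), (row=0, col=3)
  Distance 2: (row=0, col=0), (row=0, col=4), (row=1, col=1)
  Distance 3: (row=1, col=0), (row=1, col=4), (row=2, col=1)
  Distance 4: (row=2, col=0), (row=3, col=1)
  Distance 5: (row=3, col=0), (row=4, col=1)
  Distance 6: (row=4, col=0)
  Distance 7: (row=5, col=0)
Total reachable: 15 (grid has 29 open cells total)

Answer: Reachable cells: 15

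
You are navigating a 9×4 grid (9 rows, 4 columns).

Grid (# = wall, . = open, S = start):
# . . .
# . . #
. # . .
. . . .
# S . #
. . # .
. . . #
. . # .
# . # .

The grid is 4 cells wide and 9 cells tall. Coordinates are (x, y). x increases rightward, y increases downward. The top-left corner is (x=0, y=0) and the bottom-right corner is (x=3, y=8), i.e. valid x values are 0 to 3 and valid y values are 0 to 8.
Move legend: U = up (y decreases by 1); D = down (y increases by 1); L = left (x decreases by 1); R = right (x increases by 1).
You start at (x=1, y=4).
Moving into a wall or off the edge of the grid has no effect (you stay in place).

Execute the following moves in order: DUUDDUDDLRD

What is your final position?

Answer: Final position: (x=1, y=7)

Derivation:
Start: (x=1, y=4)
  D (down): (x=1, y=4) -> (x=1, y=5)
  U (up): (x=1, y=5) -> (x=1, y=4)
  U (up): (x=1, y=4) -> (x=1, y=3)
  D (down): (x=1, y=3) -> (x=1, y=4)
  D (down): (x=1, y=4) -> (x=1, y=5)
  U (up): (x=1, y=5) -> (x=1, y=4)
  D (down): (x=1, y=4) -> (x=1, y=5)
  D (down): (x=1, y=5) -> (x=1, y=6)
  L (left): (x=1, y=6) -> (x=0, y=6)
  R (right): (x=0, y=6) -> (x=1, y=6)
  D (down): (x=1, y=6) -> (x=1, y=7)
Final: (x=1, y=7)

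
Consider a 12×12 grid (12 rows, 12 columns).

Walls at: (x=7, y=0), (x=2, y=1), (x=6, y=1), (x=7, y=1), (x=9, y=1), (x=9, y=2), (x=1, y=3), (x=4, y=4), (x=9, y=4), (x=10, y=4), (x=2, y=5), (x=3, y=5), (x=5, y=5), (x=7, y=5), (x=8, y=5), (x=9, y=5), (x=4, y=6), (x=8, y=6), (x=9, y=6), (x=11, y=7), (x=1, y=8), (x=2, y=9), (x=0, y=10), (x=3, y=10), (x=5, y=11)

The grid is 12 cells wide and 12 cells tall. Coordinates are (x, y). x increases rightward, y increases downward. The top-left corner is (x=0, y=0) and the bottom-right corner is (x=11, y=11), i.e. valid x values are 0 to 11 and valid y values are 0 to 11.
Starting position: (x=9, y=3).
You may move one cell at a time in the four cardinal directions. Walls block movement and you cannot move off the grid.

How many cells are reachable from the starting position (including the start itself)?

BFS flood-fill from (x=9, y=3):
  Distance 0: (x=9, y=3)
  Distance 1: (x=8, y=3), (x=10, y=3)
  Distance 2: (x=8, y=2), (x=10, y=2), (x=7, y=3), (x=11, y=3), (x=8, y=4)
  Distance 3: (x=8, y=1), (x=10, y=1), (x=7, y=2), (x=11, y=2), (x=6, y=3), (x=7, y=4), (x=11, y=4)
  Distance 4: (x=8, y=0), (x=10, y=0), (x=11, y=1), (x=6, y=2), (x=5, y=3), (x=6, y=4), (x=11, y=5)
  Distance 5: (x=9, y=0), (x=11, y=0), (x=5, y=2), (x=4, y=3), (x=5, y=4), (x=6, y=5), (x=10, y=5), (x=11, y=6)
  Distance 6: (x=5, y=1), (x=4, y=2), (x=3, y=3), (x=6, y=6), (x=10, y=6)
  Distance 7: (x=5, y=0), (x=4, y=1), (x=3, y=2), (x=2, y=3), (x=3, y=4), (x=5, y=6), (x=7, y=6), (x=6, y=7), (x=10, y=7)
  Distance 8: (x=4, y=0), (x=6, y=0), (x=3, y=1), (x=2, y=2), (x=2, y=4), (x=5, y=7), (x=7, y=7), (x=9, y=7), (x=6, y=8), (x=10, y=8)
  Distance 9: (x=3, y=0), (x=1, y=2), (x=1, y=4), (x=4, y=7), (x=8, y=7), (x=5, y=8), (x=7, y=8), (x=9, y=8), (x=11, y=8), (x=6, y=9), (x=10, y=9)
  Distance 10: (x=2, y=0), (x=1, y=1), (x=0, y=2), (x=0, y=4), (x=1, y=5), (x=3, y=7), (x=4, y=8), (x=8, y=8), (x=5, y=9), (x=7, y=9), (x=9, y=9), (x=11, y=9), (x=6, y=10), (x=10, y=10)
  Distance 11: (x=1, y=0), (x=0, y=1), (x=0, y=3), (x=0, y=5), (x=1, y=6), (x=3, y=6), (x=2, y=7), (x=3, y=8), (x=4, y=9), (x=8, y=9), (x=5, y=10), (x=7, y=10), (x=9, y=10), (x=11, y=10), (x=6, y=11), (x=10, y=11)
  Distance 12: (x=0, y=0), (x=0, y=6), (x=2, y=6), (x=1, y=7), (x=2, y=8), (x=3, y=9), (x=4, y=10), (x=8, y=10), (x=7, y=11), (x=9, y=11), (x=11, y=11)
  Distance 13: (x=0, y=7), (x=4, y=11), (x=8, y=11)
  Distance 14: (x=0, y=8), (x=3, y=11)
  Distance 15: (x=0, y=9), (x=2, y=11)
  Distance 16: (x=1, y=9), (x=2, y=10), (x=1, y=11)
  Distance 17: (x=1, y=10), (x=0, y=11)
Total reachable: 118 (grid has 119 open cells total)

Answer: Reachable cells: 118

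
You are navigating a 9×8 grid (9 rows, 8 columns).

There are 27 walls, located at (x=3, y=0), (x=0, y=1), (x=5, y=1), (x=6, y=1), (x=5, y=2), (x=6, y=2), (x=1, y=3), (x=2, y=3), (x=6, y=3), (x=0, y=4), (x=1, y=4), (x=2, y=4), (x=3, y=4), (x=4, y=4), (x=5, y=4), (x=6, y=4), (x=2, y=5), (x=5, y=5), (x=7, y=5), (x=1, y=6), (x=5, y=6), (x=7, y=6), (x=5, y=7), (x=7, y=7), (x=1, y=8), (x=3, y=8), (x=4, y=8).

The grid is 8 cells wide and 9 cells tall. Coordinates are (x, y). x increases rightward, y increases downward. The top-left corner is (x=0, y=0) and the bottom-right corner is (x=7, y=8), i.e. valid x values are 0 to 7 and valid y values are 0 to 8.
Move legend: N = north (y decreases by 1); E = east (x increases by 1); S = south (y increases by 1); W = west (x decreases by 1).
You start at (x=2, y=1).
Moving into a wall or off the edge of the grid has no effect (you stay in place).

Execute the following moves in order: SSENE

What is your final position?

Start: (x=2, y=1)
  S (south): (x=2, y=1) -> (x=2, y=2)
  S (south): blocked, stay at (x=2, y=2)
  E (east): (x=2, y=2) -> (x=3, y=2)
  N (north): (x=3, y=2) -> (x=3, y=1)
  E (east): (x=3, y=1) -> (x=4, y=1)
Final: (x=4, y=1)

Answer: Final position: (x=4, y=1)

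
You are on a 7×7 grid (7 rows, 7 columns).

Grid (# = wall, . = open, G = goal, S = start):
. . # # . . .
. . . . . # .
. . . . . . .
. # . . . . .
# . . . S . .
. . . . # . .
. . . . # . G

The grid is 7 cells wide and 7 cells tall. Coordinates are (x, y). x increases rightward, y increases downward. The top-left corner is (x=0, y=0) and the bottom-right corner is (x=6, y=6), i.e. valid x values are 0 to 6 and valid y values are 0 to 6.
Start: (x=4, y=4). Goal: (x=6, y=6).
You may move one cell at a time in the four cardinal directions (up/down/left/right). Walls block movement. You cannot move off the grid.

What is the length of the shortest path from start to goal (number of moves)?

Answer: Shortest path length: 4

Derivation:
BFS from (x=4, y=4) until reaching (x=6, y=6):
  Distance 0: (x=4, y=4)
  Distance 1: (x=4, y=3), (x=3, y=4), (x=5, y=4)
  Distance 2: (x=4, y=2), (x=3, y=3), (x=5, y=3), (x=2, y=4), (x=6, y=4), (x=3, y=5), (x=5, y=5)
  Distance 3: (x=4, y=1), (x=3, y=2), (x=5, y=2), (x=2, y=3), (x=6, y=3), (x=1, y=4), (x=2, y=5), (x=6, y=5), (x=3, y=6), (x=5, y=6)
  Distance 4: (x=4, y=0), (x=3, y=1), (x=2, y=2), (x=6, y=2), (x=1, y=5), (x=2, y=6), (x=6, y=6)  <- goal reached here
One shortest path (4 moves): (x=4, y=4) -> (x=5, y=4) -> (x=6, y=4) -> (x=6, y=5) -> (x=6, y=6)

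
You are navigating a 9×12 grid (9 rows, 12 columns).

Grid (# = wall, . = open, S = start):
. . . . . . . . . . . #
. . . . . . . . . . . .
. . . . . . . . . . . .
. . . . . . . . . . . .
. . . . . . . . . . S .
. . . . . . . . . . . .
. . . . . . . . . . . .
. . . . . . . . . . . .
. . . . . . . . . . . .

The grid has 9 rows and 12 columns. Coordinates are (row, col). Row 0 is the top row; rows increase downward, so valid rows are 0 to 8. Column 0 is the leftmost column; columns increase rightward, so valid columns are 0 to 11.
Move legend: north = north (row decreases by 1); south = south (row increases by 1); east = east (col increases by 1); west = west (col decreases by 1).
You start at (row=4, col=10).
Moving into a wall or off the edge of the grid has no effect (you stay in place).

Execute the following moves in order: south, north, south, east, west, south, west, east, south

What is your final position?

Start: (row=4, col=10)
  south (south): (row=4, col=10) -> (row=5, col=10)
  north (north): (row=5, col=10) -> (row=4, col=10)
  south (south): (row=4, col=10) -> (row=5, col=10)
  east (east): (row=5, col=10) -> (row=5, col=11)
  west (west): (row=5, col=11) -> (row=5, col=10)
  south (south): (row=5, col=10) -> (row=6, col=10)
  west (west): (row=6, col=10) -> (row=6, col=9)
  east (east): (row=6, col=9) -> (row=6, col=10)
  south (south): (row=6, col=10) -> (row=7, col=10)
Final: (row=7, col=10)

Answer: Final position: (row=7, col=10)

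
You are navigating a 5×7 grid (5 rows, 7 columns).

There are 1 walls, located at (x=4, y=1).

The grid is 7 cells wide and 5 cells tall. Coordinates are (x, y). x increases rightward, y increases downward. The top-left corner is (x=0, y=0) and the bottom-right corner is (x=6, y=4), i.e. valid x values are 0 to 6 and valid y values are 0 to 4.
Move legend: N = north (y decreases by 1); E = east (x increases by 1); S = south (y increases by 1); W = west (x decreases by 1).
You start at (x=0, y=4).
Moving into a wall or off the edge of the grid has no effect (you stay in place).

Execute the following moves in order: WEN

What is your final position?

Answer: Final position: (x=1, y=3)

Derivation:
Start: (x=0, y=4)
  W (west): blocked, stay at (x=0, y=4)
  E (east): (x=0, y=4) -> (x=1, y=4)
  N (north): (x=1, y=4) -> (x=1, y=3)
Final: (x=1, y=3)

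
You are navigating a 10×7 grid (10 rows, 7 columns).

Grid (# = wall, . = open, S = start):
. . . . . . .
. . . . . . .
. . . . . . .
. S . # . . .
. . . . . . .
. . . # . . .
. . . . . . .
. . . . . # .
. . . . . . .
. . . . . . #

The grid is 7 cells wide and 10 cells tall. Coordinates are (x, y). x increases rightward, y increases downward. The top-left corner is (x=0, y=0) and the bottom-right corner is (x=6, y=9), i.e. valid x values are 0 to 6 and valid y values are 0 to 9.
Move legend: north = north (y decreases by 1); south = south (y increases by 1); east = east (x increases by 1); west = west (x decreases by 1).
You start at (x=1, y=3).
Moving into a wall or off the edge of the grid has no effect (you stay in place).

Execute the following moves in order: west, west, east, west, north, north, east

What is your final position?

Answer: Final position: (x=1, y=1)

Derivation:
Start: (x=1, y=3)
  west (west): (x=1, y=3) -> (x=0, y=3)
  west (west): blocked, stay at (x=0, y=3)
  east (east): (x=0, y=3) -> (x=1, y=3)
  west (west): (x=1, y=3) -> (x=0, y=3)
  north (north): (x=0, y=3) -> (x=0, y=2)
  north (north): (x=0, y=2) -> (x=0, y=1)
  east (east): (x=0, y=1) -> (x=1, y=1)
Final: (x=1, y=1)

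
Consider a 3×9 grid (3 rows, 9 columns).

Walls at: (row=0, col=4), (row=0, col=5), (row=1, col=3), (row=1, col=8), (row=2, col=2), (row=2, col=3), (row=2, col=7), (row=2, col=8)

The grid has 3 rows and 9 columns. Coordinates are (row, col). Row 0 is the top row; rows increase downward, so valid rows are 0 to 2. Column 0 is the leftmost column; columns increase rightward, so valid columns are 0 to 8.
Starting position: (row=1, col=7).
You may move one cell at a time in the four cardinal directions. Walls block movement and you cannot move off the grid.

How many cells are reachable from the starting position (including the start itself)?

Answer: Reachable cells: 10

Derivation:
BFS flood-fill from (row=1, col=7):
  Distance 0: (row=1, col=7)
  Distance 1: (row=0, col=7), (row=1, col=6)
  Distance 2: (row=0, col=6), (row=0, col=8), (row=1, col=5), (row=2, col=6)
  Distance 3: (row=1, col=4), (row=2, col=5)
  Distance 4: (row=2, col=4)
Total reachable: 10 (grid has 19 open cells total)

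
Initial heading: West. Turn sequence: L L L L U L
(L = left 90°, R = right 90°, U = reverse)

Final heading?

Start: West
  L (left (90° counter-clockwise)) -> South
  L (left (90° counter-clockwise)) -> East
  L (left (90° counter-clockwise)) -> North
  L (left (90° counter-clockwise)) -> West
  U (U-turn (180°)) -> East
  L (left (90° counter-clockwise)) -> North
Final: North

Answer: Final heading: North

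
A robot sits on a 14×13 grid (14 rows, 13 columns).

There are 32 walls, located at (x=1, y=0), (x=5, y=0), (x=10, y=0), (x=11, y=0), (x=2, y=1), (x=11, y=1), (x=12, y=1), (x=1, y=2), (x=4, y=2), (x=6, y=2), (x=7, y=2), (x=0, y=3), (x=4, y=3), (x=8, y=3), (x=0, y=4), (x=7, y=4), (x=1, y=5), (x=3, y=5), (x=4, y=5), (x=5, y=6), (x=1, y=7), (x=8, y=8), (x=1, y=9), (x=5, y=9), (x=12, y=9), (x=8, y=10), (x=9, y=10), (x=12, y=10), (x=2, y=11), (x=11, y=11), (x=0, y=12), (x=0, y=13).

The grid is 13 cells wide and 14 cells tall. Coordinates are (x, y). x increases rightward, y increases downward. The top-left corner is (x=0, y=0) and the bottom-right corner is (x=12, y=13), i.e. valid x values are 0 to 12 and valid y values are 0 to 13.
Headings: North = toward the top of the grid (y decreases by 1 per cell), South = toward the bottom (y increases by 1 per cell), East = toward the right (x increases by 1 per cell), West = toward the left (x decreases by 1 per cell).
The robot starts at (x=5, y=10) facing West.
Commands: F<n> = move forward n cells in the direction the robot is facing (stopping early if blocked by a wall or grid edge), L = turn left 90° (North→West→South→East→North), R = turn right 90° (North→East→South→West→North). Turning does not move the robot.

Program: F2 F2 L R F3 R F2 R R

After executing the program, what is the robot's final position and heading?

Answer: Final position: (x=0, y=8), facing South

Derivation:
Start: (x=5, y=10), facing West
  F2: move forward 2, now at (x=3, y=10)
  F2: move forward 2, now at (x=1, y=10)
  L: turn left, now facing South
  R: turn right, now facing West
  F3: move forward 1/3 (blocked), now at (x=0, y=10)
  R: turn right, now facing North
  F2: move forward 2, now at (x=0, y=8)
  R: turn right, now facing East
  R: turn right, now facing South
Final: (x=0, y=8), facing South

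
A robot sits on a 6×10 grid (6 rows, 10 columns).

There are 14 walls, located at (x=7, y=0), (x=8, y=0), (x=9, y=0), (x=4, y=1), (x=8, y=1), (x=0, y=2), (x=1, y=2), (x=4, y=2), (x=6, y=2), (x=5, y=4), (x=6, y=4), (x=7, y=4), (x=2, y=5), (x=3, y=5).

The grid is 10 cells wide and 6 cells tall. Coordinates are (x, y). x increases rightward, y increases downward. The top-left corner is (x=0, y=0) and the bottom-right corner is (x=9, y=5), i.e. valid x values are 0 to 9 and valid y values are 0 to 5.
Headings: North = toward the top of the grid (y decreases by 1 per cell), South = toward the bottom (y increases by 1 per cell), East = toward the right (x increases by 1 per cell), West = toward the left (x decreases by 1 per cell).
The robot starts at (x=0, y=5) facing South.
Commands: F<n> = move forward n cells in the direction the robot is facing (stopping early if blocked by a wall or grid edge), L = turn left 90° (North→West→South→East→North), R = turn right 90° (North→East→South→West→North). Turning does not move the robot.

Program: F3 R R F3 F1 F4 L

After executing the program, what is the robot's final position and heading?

Answer: Final position: (x=0, y=3), facing West

Derivation:
Start: (x=0, y=5), facing South
  F3: move forward 0/3 (blocked), now at (x=0, y=5)
  R: turn right, now facing West
  R: turn right, now facing North
  F3: move forward 2/3 (blocked), now at (x=0, y=3)
  F1: move forward 0/1 (blocked), now at (x=0, y=3)
  F4: move forward 0/4 (blocked), now at (x=0, y=3)
  L: turn left, now facing West
Final: (x=0, y=3), facing West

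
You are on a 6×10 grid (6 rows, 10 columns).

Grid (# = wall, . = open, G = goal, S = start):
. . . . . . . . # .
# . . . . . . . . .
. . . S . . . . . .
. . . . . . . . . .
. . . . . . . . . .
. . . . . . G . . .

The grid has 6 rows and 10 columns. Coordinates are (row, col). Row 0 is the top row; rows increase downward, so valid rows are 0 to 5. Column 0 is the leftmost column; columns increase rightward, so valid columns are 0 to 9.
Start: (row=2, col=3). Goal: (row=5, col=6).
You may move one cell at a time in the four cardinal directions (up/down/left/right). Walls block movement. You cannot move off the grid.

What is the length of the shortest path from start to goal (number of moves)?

BFS from (row=2, col=3) until reaching (row=5, col=6):
  Distance 0: (row=2, col=3)
  Distance 1: (row=1, col=3), (row=2, col=2), (row=2, col=4), (row=3, col=3)
  Distance 2: (row=0, col=3), (row=1, col=2), (row=1, col=4), (row=2, col=1), (row=2, col=5), (row=3, col=2), (row=3, col=4), (row=4, col=3)
  Distance 3: (row=0, col=2), (row=0, col=4), (row=1, col=1), (row=1, col=5), (row=2, col=0), (row=2, col=6), (row=3, col=1), (row=3, col=5), (row=4, col=2), (row=4, col=4), (row=5, col=3)
  Distance 4: (row=0, col=1), (row=0, col=5), (row=1, col=6), (row=2, col=7), (row=3, col=0), (row=3, col=6), (row=4, col=1), (row=4, col=5), (row=5, col=2), (row=5, col=4)
  Distance 5: (row=0, col=0), (row=0, col=6), (row=1, col=7), (row=2, col=8), (row=3, col=7), (row=4, col=0), (row=4, col=6), (row=5, col=1), (row=5, col=5)
  Distance 6: (row=0, col=7), (row=1, col=8), (row=2, col=9), (row=3, col=8), (row=4, col=7), (row=5, col=0), (row=5, col=6)  <- goal reached here
One shortest path (6 moves): (row=2, col=3) -> (row=2, col=4) -> (row=2, col=5) -> (row=2, col=6) -> (row=3, col=6) -> (row=4, col=6) -> (row=5, col=6)

Answer: Shortest path length: 6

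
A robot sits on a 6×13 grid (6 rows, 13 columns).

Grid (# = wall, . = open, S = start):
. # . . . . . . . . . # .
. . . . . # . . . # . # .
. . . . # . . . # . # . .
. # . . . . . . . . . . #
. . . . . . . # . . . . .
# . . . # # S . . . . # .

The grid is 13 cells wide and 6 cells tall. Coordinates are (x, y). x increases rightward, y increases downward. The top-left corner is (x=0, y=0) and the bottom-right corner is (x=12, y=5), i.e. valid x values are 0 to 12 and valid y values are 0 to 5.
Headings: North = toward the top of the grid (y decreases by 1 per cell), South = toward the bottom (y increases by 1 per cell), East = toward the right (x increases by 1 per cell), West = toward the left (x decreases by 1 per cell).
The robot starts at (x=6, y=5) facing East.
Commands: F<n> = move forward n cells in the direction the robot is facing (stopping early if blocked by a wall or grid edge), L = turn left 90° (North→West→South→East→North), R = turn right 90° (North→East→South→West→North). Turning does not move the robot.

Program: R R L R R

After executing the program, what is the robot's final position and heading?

Start: (x=6, y=5), facing East
  R: turn right, now facing South
  R: turn right, now facing West
  L: turn left, now facing South
  R: turn right, now facing West
  R: turn right, now facing North
Final: (x=6, y=5), facing North

Answer: Final position: (x=6, y=5), facing North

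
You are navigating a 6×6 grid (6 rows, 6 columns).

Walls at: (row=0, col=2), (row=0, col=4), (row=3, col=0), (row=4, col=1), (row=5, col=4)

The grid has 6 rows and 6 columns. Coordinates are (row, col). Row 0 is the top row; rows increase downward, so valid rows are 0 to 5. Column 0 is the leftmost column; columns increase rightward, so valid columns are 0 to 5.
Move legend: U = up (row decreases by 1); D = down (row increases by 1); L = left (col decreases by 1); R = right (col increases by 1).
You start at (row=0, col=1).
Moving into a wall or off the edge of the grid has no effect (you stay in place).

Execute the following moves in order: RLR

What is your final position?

Answer: Final position: (row=0, col=1)

Derivation:
Start: (row=0, col=1)
  R (right): blocked, stay at (row=0, col=1)
  L (left): (row=0, col=1) -> (row=0, col=0)
  R (right): (row=0, col=0) -> (row=0, col=1)
Final: (row=0, col=1)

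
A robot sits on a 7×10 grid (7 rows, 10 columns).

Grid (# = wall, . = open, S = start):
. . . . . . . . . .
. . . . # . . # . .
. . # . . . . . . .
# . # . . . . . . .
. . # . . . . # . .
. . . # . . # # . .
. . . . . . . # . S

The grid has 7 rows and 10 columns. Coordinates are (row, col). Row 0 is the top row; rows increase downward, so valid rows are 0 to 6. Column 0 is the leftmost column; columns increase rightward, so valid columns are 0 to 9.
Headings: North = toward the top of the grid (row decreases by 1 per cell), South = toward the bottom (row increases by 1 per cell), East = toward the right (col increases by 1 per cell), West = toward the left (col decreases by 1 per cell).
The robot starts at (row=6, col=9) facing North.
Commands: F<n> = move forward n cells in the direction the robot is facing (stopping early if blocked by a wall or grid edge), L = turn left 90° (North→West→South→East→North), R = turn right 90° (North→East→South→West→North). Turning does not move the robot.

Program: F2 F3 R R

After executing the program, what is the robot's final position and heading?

Answer: Final position: (row=1, col=9), facing South

Derivation:
Start: (row=6, col=9), facing North
  F2: move forward 2, now at (row=4, col=9)
  F3: move forward 3, now at (row=1, col=9)
  R: turn right, now facing East
  R: turn right, now facing South
Final: (row=1, col=9), facing South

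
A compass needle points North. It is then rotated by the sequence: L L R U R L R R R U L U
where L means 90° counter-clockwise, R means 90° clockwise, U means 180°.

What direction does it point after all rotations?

Start: North
  L (left (90° counter-clockwise)) -> West
  L (left (90° counter-clockwise)) -> South
  R (right (90° clockwise)) -> West
  U (U-turn (180°)) -> East
  R (right (90° clockwise)) -> South
  L (left (90° counter-clockwise)) -> East
  R (right (90° clockwise)) -> South
  R (right (90° clockwise)) -> West
  R (right (90° clockwise)) -> North
  U (U-turn (180°)) -> South
  L (left (90° counter-clockwise)) -> East
  U (U-turn (180°)) -> West
Final: West

Answer: Final heading: West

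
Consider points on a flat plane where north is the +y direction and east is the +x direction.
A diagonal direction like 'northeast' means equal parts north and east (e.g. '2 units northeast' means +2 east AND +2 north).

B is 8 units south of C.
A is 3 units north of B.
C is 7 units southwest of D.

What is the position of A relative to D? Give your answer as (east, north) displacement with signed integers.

Answer: A is at (east=-7, north=-12) relative to D.

Derivation:
Place D at the origin (east=0, north=0).
  C is 7 units southwest of D: delta (east=-7, north=-7); C at (east=-7, north=-7).
  B is 8 units south of C: delta (east=+0, north=-8); B at (east=-7, north=-15).
  A is 3 units north of B: delta (east=+0, north=+3); A at (east=-7, north=-12).
Therefore A relative to D: (east=-7, north=-12).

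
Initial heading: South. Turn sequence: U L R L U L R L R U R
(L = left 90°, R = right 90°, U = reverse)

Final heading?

Start: South
  U (U-turn (180°)) -> North
  L (left (90° counter-clockwise)) -> West
  R (right (90° clockwise)) -> North
  L (left (90° counter-clockwise)) -> West
  U (U-turn (180°)) -> East
  L (left (90° counter-clockwise)) -> North
  R (right (90° clockwise)) -> East
  L (left (90° counter-clockwise)) -> North
  R (right (90° clockwise)) -> East
  U (U-turn (180°)) -> West
  R (right (90° clockwise)) -> North
Final: North

Answer: Final heading: North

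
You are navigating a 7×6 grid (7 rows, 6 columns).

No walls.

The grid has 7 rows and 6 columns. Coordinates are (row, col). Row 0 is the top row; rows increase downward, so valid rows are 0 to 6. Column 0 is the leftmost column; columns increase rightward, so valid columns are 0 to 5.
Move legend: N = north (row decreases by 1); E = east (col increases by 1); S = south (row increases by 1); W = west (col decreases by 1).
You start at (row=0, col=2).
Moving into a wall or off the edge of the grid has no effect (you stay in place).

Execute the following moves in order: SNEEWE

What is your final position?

Answer: Final position: (row=0, col=4)

Derivation:
Start: (row=0, col=2)
  S (south): (row=0, col=2) -> (row=1, col=2)
  N (north): (row=1, col=2) -> (row=0, col=2)
  E (east): (row=0, col=2) -> (row=0, col=3)
  E (east): (row=0, col=3) -> (row=0, col=4)
  W (west): (row=0, col=4) -> (row=0, col=3)
  E (east): (row=0, col=3) -> (row=0, col=4)
Final: (row=0, col=4)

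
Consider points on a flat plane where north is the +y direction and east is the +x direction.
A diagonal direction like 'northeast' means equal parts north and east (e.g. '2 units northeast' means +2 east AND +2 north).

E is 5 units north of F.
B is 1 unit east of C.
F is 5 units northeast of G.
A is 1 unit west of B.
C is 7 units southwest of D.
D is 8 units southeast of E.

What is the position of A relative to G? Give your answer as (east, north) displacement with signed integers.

Answer: A is at (east=6, north=-5) relative to G.

Derivation:
Place G at the origin (east=0, north=0).
  F is 5 units northeast of G: delta (east=+5, north=+5); F at (east=5, north=5).
  E is 5 units north of F: delta (east=+0, north=+5); E at (east=5, north=10).
  D is 8 units southeast of E: delta (east=+8, north=-8); D at (east=13, north=2).
  C is 7 units southwest of D: delta (east=-7, north=-7); C at (east=6, north=-5).
  B is 1 unit east of C: delta (east=+1, north=+0); B at (east=7, north=-5).
  A is 1 unit west of B: delta (east=-1, north=+0); A at (east=6, north=-5).
Therefore A relative to G: (east=6, north=-5).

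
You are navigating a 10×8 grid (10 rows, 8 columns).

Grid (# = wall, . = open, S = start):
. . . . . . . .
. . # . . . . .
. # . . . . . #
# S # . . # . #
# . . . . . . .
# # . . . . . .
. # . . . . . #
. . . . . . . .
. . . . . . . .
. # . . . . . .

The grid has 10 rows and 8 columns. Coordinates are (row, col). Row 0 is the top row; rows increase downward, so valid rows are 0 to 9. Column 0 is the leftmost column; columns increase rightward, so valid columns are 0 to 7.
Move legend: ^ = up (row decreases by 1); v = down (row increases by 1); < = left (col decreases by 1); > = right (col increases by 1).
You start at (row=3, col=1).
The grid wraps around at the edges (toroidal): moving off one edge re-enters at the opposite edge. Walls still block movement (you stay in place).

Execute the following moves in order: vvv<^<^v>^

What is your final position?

Start: (row=3, col=1)
  v (down): (row=3, col=1) -> (row=4, col=1)
  v (down): blocked, stay at (row=4, col=1)
  v (down): blocked, stay at (row=4, col=1)
  < (left): blocked, stay at (row=4, col=1)
  ^ (up): (row=4, col=1) -> (row=3, col=1)
  < (left): blocked, stay at (row=3, col=1)
  ^ (up): blocked, stay at (row=3, col=1)
  v (down): (row=3, col=1) -> (row=4, col=1)
  > (right): (row=4, col=1) -> (row=4, col=2)
  ^ (up): blocked, stay at (row=4, col=2)
Final: (row=4, col=2)

Answer: Final position: (row=4, col=2)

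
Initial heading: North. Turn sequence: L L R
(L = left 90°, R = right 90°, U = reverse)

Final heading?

Answer: Final heading: West

Derivation:
Start: North
  L (left (90° counter-clockwise)) -> West
  L (left (90° counter-clockwise)) -> South
  R (right (90° clockwise)) -> West
Final: West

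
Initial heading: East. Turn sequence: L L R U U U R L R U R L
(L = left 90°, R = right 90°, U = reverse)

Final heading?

Answer: Final heading: East

Derivation:
Start: East
  L (left (90° counter-clockwise)) -> North
  L (left (90° counter-clockwise)) -> West
  R (right (90° clockwise)) -> North
  U (U-turn (180°)) -> South
  U (U-turn (180°)) -> North
  U (U-turn (180°)) -> South
  R (right (90° clockwise)) -> West
  L (left (90° counter-clockwise)) -> South
  R (right (90° clockwise)) -> West
  U (U-turn (180°)) -> East
  R (right (90° clockwise)) -> South
  L (left (90° counter-clockwise)) -> East
Final: East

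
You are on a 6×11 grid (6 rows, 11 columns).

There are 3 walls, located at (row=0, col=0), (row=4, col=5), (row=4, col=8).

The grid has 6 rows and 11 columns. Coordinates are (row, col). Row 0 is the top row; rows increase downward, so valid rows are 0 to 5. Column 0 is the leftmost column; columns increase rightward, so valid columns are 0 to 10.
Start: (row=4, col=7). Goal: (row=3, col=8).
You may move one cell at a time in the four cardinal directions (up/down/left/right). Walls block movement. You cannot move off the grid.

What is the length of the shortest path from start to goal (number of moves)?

BFS from (row=4, col=7) until reaching (row=3, col=8):
  Distance 0: (row=4, col=7)
  Distance 1: (row=3, col=7), (row=4, col=6), (row=5, col=7)
  Distance 2: (row=2, col=7), (row=3, col=6), (row=3, col=8), (row=5, col=6), (row=5, col=8)  <- goal reached here
One shortest path (2 moves): (row=4, col=7) -> (row=3, col=7) -> (row=3, col=8)

Answer: Shortest path length: 2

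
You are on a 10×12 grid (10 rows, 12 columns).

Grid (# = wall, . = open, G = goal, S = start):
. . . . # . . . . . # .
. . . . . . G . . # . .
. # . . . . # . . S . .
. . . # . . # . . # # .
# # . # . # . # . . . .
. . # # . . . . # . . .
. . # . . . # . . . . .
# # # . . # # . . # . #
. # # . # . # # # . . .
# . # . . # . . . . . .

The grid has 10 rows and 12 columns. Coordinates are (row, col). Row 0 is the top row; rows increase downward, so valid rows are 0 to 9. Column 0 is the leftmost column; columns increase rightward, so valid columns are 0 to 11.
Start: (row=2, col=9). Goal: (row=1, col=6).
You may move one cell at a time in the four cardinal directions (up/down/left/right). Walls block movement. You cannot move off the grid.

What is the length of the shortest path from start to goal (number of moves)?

Answer: Shortest path length: 4

Derivation:
BFS from (row=2, col=9) until reaching (row=1, col=6):
  Distance 0: (row=2, col=9)
  Distance 1: (row=2, col=8), (row=2, col=10)
  Distance 2: (row=1, col=8), (row=1, col=10), (row=2, col=7), (row=2, col=11), (row=3, col=8)
  Distance 3: (row=0, col=8), (row=1, col=7), (row=1, col=11), (row=3, col=7), (row=3, col=11), (row=4, col=8)
  Distance 4: (row=0, col=7), (row=0, col=9), (row=0, col=11), (row=1, col=6), (row=4, col=9), (row=4, col=11)  <- goal reached here
One shortest path (4 moves): (row=2, col=9) -> (row=2, col=8) -> (row=2, col=7) -> (row=1, col=7) -> (row=1, col=6)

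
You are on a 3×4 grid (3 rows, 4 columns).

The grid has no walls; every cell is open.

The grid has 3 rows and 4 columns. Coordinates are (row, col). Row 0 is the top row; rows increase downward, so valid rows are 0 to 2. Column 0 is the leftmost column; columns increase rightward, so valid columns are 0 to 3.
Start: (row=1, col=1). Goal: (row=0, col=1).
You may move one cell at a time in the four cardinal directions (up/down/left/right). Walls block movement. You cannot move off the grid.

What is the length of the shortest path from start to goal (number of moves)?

BFS from (row=1, col=1) until reaching (row=0, col=1):
  Distance 0: (row=1, col=1)
  Distance 1: (row=0, col=1), (row=1, col=0), (row=1, col=2), (row=2, col=1)  <- goal reached here
One shortest path (1 moves): (row=1, col=1) -> (row=0, col=1)

Answer: Shortest path length: 1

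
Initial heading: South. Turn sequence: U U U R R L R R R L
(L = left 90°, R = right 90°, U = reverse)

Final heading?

Answer: Final heading: West

Derivation:
Start: South
  U (U-turn (180°)) -> North
  U (U-turn (180°)) -> South
  U (U-turn (180°)) -> North
  R (right (90° clockwise)) -> East
  R (right (90° clockwise)) -> South
  L (left (90° counter-clockwise)) -> East
  R (right (90° clockwise)) -> South
  R (right (90° clockwise)) -> West
  R (right (90° clockwise)) -> North
  L (left (90° counter-clockwise)) -> West
Final: West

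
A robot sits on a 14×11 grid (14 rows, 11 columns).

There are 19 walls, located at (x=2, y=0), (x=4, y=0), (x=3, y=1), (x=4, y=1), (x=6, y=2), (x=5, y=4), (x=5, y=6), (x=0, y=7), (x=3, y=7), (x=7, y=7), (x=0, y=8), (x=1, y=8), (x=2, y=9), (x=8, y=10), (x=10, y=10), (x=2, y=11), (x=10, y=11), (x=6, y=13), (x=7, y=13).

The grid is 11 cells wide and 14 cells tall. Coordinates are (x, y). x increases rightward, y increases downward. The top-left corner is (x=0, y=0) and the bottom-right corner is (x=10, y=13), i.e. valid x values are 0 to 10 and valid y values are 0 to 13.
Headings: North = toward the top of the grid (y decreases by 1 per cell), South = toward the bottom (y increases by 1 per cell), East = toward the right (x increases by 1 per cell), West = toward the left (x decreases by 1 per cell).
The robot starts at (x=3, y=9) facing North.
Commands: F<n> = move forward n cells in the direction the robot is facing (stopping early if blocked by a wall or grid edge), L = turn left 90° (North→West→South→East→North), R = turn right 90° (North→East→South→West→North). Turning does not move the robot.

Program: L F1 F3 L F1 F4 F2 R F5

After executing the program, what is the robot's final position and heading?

Start: (x=3, y=9), facing North
  L: turn left, now facing West
  F1: move forward 0/1 (blocked), now at (x=3, y=9)
  F3: move forward 0/3 (blocked), now at (x=3, y=9)
  L: turn left, now facing South
  F1: move forward 1, now at (x=3, y=10)
  F4: move forward 3/4 (blocked), now at (x=3, y=13)
  F2: move forward 0/2 (blocked), now at (x=3, y=13)
  R: turn right, now facing West
  F5: move forward 3/5 (blocked), now at (x=0, y=13)
Final: (x=0, y=13), facing West

Answer: Final position: (x=0, y=13), facing West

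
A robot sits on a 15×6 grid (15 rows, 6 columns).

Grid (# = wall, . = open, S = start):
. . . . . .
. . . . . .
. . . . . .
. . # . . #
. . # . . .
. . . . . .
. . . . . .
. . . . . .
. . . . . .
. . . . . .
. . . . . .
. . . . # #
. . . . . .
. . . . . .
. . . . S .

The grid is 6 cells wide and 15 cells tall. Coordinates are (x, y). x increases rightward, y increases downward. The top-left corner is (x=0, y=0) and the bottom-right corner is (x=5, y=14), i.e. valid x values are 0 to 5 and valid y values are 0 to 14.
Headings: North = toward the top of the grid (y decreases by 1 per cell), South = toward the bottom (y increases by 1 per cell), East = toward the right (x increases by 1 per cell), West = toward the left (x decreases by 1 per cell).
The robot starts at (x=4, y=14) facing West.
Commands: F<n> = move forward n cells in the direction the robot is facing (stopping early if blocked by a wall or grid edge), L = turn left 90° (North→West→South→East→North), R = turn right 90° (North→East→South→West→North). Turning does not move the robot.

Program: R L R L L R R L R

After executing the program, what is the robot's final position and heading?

Start: (x=4, y=14), facing West
  R: turn right, now facing North
  L: turn left, now facing West
  R: turn right, now facing North
  L: turn left, now facing West
  L: turn left, now facing South
  R: turn right, now facing West
  R: turn right, now facing North
  L: turn left, now facing West
  R: turn right, now facing North
Final: (x=4, y=14), facing North

Answer: Final position: (x=4, y=14), facing North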